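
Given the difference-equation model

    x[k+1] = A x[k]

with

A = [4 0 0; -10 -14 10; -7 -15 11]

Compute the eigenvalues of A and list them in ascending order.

det(zI - A) = z^3 - (tr A)z^2 + (M11 + M22 + M33)z - det A, where Mii is the 2×2 principal minor of A obtained by deleting row i and column i.
tr A = 4 + (-14) + 11 = 1; M11 = (-14)·11 - 10·(-15) = -154 - (-150) = -4; M22 = 4·11 - 0·(-7) = 44 - 0 = 44; M33 = 4·(-14) - 0·(-10) = -56 - 0 = -56; sum of minors = -16.
det A = 4·((-14)·11 - 10·(-15)) - 0·((-10)·11 - 10·(-7)) + 0·((-10)·(-15) - (-14)·(-7)) = 4·(-4) - 0·(-40) + 0·52 = -16.
So p(z) = det(zI - A) = z^3 - z^2 - 16z + 16.
Rational-root test: any integer root divides 16. Testing small divisors, z = 1 works: p(1) = 1 + (-1) + (-16) + 16 = 0, so (z - 1) is a factor.
Dividing, p(z) = (z - 1)(z^2 - 16).
Factor z^2 - 16: two numbers with sum 0 and product -16 are 4 and -4, so z^2 - 16 = (z - 4)(z + 4).
Hence p(z) = (z - 4) (z - 1) (z + 4), with roots -4, 1, 4.

-4, 1, 4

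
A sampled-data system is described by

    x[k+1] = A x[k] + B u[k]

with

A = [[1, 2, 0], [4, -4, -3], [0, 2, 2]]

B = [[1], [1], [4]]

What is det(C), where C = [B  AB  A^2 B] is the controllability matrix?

-1098

AB = [[3], [-12], [10]]
A^2B = [[-21], [30], [-4]]
Controllability matrix C = [B  AB  A^2B] = [[1, 3, -21], [1, -12, 30], [4, 10, -4]]
Expanding along the first row, det(C) = 1·((-12)·(-4) - 30·10) - 3·(1·(-4) - 30·4) + (-21)·(1·10 - (-12)·4) = 1·(-252) - 3·(-124) + (-21)·58 = -1098
Since det(C) ≠ 0, rank(C) = 3 and the system is completely controllable.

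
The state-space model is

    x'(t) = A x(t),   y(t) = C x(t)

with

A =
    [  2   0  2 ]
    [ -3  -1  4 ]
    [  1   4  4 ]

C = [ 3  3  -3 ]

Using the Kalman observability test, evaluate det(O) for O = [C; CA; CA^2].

243

CA = [[-6, -15, 6]]
CA^2 = [[39, 39, -48]]
Observability matrix O = [C; CA; CA^2] = [[3, 3, -3], [-6, -15, 6], [39, 39, -48]]
Expanding along the first row, det(O) = 3·((-15)·(-48) - 6·39) - 3·((-6)·(-48) - 6·39) + (-3)·((-6)·39 - (-15)·39) = 3·486 - 3·54 + (-3)·351 = 243
Since det(O) ≠ 0, rank(O) = 3 and the system is completely observable.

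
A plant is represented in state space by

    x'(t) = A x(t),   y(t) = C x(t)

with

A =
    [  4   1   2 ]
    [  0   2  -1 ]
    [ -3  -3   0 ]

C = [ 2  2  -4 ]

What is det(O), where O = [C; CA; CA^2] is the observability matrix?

CA = [[20, 18, 2]]
CA^2 = [[74, 50, 22]]
Observability matrix O = [C; CA; CA^2] = [[2, 2, -4], [20, 18, 2], [74, 50, 22]]
Expanding along the first row, det(O) = 2·(18·22 - 2·50) - 2·(20·22 - 2·74) + (-4)·(20·50 - 18·74) = 2·296 - 2·292 + (-4)·(-332) = 1336
Since det(O) ≠ 0, rank(O) = 3 and the system is completely observable.

1336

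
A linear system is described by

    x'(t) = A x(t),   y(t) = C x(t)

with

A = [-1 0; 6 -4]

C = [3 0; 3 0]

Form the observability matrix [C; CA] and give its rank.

CA = [[-3, 0], [-3, 0]]
Observability matrix O = [C; CA] = [[3, 0], [3, 0], [-3, 0], [-3, 0]]
Every row of O is a scalar multiple of row 1 = [3, 0] (multipliers 1, 1, -1, -1), so the rows span a one-dimensional space.
O ≠ 0, hence rank(O) = 1.
rank(O) = 1 < n = 2, so the pair (A, C) is not completely observable.

1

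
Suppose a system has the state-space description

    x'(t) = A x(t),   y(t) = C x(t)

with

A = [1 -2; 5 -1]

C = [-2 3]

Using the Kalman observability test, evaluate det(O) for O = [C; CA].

-41

CA = [[13, 1]]
Observability matrix O = [C; CA] = [[-2, 3], [13, 1]]
det(O) = (-2)·1 - 3·13 = -2 - 39 = -41
Since det(O) ≠ 0, rank(O) = 2 and the system is completely observable.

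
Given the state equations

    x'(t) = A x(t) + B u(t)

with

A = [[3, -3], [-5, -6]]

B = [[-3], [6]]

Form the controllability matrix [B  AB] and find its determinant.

AB = [[-27], [-21]]
Controllability matrix C = [B  AB] = [[-3, -27], [6, -21]]
det(C) = (-3)·(-21) - (-27)·6 = 63 - (-162) = 225
Since det(C) ≠ 0, rank(C) = 2 and the system is completely controllable.

225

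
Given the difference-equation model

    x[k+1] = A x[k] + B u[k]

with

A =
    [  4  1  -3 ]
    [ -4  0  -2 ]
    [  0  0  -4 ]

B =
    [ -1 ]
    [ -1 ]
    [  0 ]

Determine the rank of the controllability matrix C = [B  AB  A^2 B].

2

AB = [[-5], [4], [0]]
A^2B = [[-16], [20], [0]]
Controllability matrix C = [B  AB  A^2B] = [[-1, -5, -16], [-1, 4, 20], [0, 0, 0]]
Row 3 of C is identically zero, so rank(C) ≤ 2.
The 2×2 minor from rows 1, 2, columns 1, 2 is (-1)·4 - (-5)·(-1) = -4 - 5 = -9 ≠ 0, so rank(C) = 2.
rank(C) = 2 < n = 3, so the pair (A, B) is not completely controllable.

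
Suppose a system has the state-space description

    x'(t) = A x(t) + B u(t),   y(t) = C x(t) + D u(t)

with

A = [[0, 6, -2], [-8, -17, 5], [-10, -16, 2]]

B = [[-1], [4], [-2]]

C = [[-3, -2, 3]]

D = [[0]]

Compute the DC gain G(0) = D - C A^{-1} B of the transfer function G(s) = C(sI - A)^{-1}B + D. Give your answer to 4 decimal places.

G(0) = C(-A)^{-1}B + D = -C A^{-1} B + D.
det A = -120, so A^{-1} = (1/-120)·adj(A) = [[-23/60, -1/6, 1/30], [17/60, 1/6, -2/15], [7/20, 1/2, -2/5]]
A^{-1} B = [-7/20, 13/20, 49/20]^T
C A^{-1} B = 71/10
G(0) = D - C A^{-1} B = 0 - (71/10) = -71/10 ≈ -7.1000

-7.1000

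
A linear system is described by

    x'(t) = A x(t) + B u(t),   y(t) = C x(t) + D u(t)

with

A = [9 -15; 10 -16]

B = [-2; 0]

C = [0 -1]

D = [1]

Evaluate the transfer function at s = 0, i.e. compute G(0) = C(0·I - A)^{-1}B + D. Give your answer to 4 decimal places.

4.3333

G(0) = C(-A)^{-1}B + D = -C A^{-1} B + D.
det A = 6, so A^{-1} = (1/6)·adj(A) = [[-8/3, 5/2], [-5/3, 3/2]]
A^{-1} B = [16/3, 10/3]^T
C A^{-1} B = -10/3
G(0) = D - C A^{-1} B = 1 - (-10/3) = 13/3 ≈ 4.3333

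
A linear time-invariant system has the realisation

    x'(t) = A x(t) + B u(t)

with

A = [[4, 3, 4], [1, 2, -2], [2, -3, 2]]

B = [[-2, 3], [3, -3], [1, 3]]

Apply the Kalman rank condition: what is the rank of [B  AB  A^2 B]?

3

AB = [[5, 15], [2, -9], [-11, 21]]
A^2B = [[-18, 117], [31, -45], [-18, 99]]
Controllability matrix C = [B  AB  A^2B] = [[-2, 3, 5, 15, -18, 117], [3, -3, 2, -9, 31, -45], [1, 3, -11, 21, -18, 99]]
Take the 3×3 submatrix of C formed by columns 1, 2, 3: [[-2, 3, 5], [3, -3, 2], [1, 3, -11]]. Its determinant is (-2)·((-3)·(-11) - 2·3) - 3·(3·(-11) - 2·1) + 5·(3·3 - (-3)·1) = (-2)·27 - 3·(-35) + 5·12 = 111 ≠ 0.
So rank(C) ≥ 3; since C has 3 rows, rank(C) = 3.
rank(C) = 3 = n, so the pair (A, B) is completely controllable.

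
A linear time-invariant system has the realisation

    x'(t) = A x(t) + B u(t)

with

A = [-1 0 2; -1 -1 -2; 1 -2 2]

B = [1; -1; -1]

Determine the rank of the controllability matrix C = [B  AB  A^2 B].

3

AB = [[-3], [2], [1]]
A^2B = [[5], [-1], [-5]]
Controllability matrix C = [B  AB  A^2B] = [[1, -3, 5], [-1, 2, -1], [-1, 1, -5]]
det(C) = 1·(2·(-5) - (-1)·1) - (-3)·((-1)·(-5) - (-1)·(-1)) + 5·((-1)·1 - 2·(-1)) = 1·(-9) - (-3)·4 + 5·1 = 8 ≠ 0, so rank(C) = 3.
rank(C) = 3 = n, so the pair (A, B) is completely controllable.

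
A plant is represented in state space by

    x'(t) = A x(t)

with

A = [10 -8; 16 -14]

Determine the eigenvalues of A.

det(sI - A) = s^2 - (tr A)s + det A, with tr A = 10 + (-14) = -4 and det A = 10·(-14) - (-8)·16 = -140 - (-128) = -12.
So p(s) = det(sI - A) = s^2 + 4s - 12.
Factor s^2 + 4s - 12: two numbers with sum -4 and product -12 are 2 and -6, so s^2 + 4s - 12 = (s - 2)(s + 6).
Hence p(s) = (s - 2) (s + 6), with roots -6, 2.
At least one eigenvalue has non-negative real part, so the system is not asymptotically stable.

-6, 2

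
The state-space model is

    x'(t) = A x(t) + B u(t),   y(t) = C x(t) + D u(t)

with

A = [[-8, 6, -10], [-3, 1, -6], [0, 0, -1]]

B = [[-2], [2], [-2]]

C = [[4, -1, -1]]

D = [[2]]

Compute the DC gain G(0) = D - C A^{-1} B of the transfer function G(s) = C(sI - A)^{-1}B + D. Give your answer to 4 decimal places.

24.6000

G(0) = C(-A)^{-1}B + D = -C A^{-1} B + D.
det A = -10, so A^{-1} = (1/-10)·adj(A) = [[1/10, -3/5, 13/5], [3/10, -4/5, 9/5], [0, 0, -1]]
A^{-1} B = [-33/5, -29/5, 2]^T
C A^{-1} B = -113/5
G(0) = D - C A^{-1} B = 2 - (-113/5) = 123/5 ≈ 24.6000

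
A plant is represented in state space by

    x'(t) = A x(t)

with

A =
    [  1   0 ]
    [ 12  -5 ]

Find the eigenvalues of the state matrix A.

-5, 1

det(sI - A) = s^2 - (tr A)s + det A, with tr A = 1 + (-5) = -4 and det A = 1·(-5) - 0·12 = -5 - 0 = -5.
So p(s) = det(sI - A) = s^2 + 4s - 5.
Factor s^2 + 4s - 5: two numbers with sum -4 and product -5 are 1 and -5, so s^2 + 4s - 5 = (s - 1)(s + 5).
Hence p(s) = (s - 1) (s + 5), with roots -5, 1.
At least one eigenvalue has non-negative real part, so the system is not asymptotically stable.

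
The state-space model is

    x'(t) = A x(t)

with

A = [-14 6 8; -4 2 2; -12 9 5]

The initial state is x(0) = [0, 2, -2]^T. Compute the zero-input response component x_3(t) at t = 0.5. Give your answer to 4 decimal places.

det(sI - A) = s^3 - (tr A)s^2 + (M11 + M22 + M33)s - det A, where Mii is the 2×2 principal minor of A obtained by deleting row i and column i.
tr A = (-14) + 2 + 5 = -7; M11 = 2·5 - 2·9 = 10 - 18 = -8; M22 = (-14)·5 - 8·(-12) = -70 - (-96) = 26; M33 = (-14)·2 - 6·(-4) = -28 - (-24) = -4; sum of minors = 14.
det A = (-14)·(2·5 - 2·9) - 6·((-4)·5 - 2·(-12)) + 8·((-4)·9 - 2·(-12)) = (-14)·(-8) - 6·4 + 8·(-12) = -8.
So p(s) = det(sI - A) = s^3 + 7s^2 + 14s + 8.
Rational-root test: any integer root divides 8. Testing small divisors, s = -1 works: p(-1) = -1 + 7 + (-14) + 8 = 0, so (s + 1) is a factor.
Dividing, p(s) = (s + 1)(s^2 + 6s + 8).
Factor s^2 + 6s + 8: two numbers with sum -6 and product 8 are -2 and -4, so s^2 + 6s + 8 = (s + 2)(s + 4).
Hence p(s) = (s + 1) (s + 2) (s + 4), with roots -4, -2, -1.
The eigenvalues -4, -2, -1 are distinct and real, so A is diagonalisable and x(t) = e^{At} x(0) = V diag(e^{λ_i t}) V^{-1} x(0), where the columns of V are the eigenvectors.
λ = -4: A - (-4)I = [[-10, 6, 8], [-4, 6, 2], [-12, 9, 9]]. v must be orthogonal to every row; (row 1) × (row 2) = [-36, -12, -36], so take v_1 = [-3, -1, -3]^T.
λ = -2: A - (-2)I = [[-12, 6, 8], [-4, 4, 2], [-12, 9, 7]]. v must be orthogonal to every row; (row 1) × (row 2) = [-20, -8, -24], so take v_2 = [-5, -2, -6]^T.
λ = -1: A - (-1)I = [[-13, 6, 8], [-4, 3, 2], [-12, 9, 6]]. v must be orthogonal to every row; (row 1) × (row 2) = [-12, -6, -15], so take v_3 = [4, 2, 5]^T.
V = [v_1 v_2 v_3] = [[-3, -5, 4], [-1, -2, 2], [-3, -6, 5]] has det V = -1, so V^{-1} = adj(V)/det V = [[-2, -1, 2], [1, 3, -2], [0, 3, -1]].
Modal coordinates z(0) = V^{-1} x(0): (-2)·0 + (-1)·2 + 2·(-2) = -6; 1·0 + 3·2 + (-2)·(-2) = 10; 0·0 + 3·2 + (-1)·(-2) = 8; so z(0) = [-6, 10, 8]^T.
x_3(t) = Σ_i (v_i)_3 · z_i(0) · e^{λ_i t} (row 3 of V times the modal terms).
x_3(0.5) = (-3)·(-6)·e^{-4·0.5} + (-6)·10·e^{-2·0.5} + 5·8·e^{-1·0.5} = 18·0.135335 + (-60)·0.367879 + 40·0.606531 = 4.6245.

4.6245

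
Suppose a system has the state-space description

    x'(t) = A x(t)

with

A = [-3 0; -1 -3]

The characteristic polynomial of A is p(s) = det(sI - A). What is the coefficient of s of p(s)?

For a 2×2 matrix, det(sI - A) = s^2 - (tr A)s + det A.
tr A = -6, det A = 9.
So p(s) = s^2 + 6s + 9.
The coefficient of s is 6.

6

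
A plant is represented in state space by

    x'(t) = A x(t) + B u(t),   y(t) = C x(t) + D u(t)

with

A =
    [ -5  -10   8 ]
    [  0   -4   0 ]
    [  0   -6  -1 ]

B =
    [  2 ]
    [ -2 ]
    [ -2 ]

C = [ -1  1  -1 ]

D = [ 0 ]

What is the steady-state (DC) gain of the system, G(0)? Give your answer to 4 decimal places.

-4.5000

G(0) = C(-A)^{-1}B + D = -C A^{-1} B + D.
det A = -20, so A^{-1} = (1/-20)·adj(A) = [[-1/5, 29/10, -8/5], [0, -1/4, 0], [0, 3/2, -1]]
A^{-1} B = [-3, 1/2, -1]^T
C A^{-1} B = 9/2
G(0) = D - C A^{-1} B = 0 - (9/2) = -9/2 ≈ -4.5000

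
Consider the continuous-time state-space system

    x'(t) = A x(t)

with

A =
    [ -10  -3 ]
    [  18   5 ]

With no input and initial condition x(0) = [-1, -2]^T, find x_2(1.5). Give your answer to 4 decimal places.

-2.6528

det(sI - A) = s^2 - (tr A)s + det A, with tr A = (-10) + 5 = -5 and det A = (-10)·5 - (-3)·18 = -50 - (-54) = 4.
So p(s) = det(sI - A) = s^2 + 5s + 4.
Factor s^2 + 5s + 4: two numbers with sum -5 and product 4 are -1 and -4, so s^2 + 5s + 4 = (s + 1)(s + 4).
Hence p(s) = (s + 1) (s + 4), with roots -4, -1.
The eigenvalues -4, -1 are distinct and real, so A is diagonalisable and x(t) = e^{At} x(0) = V diag(e^{λ_i t}) V^{-1} x(0), where the columns of V are the eigenvectors.
λ = -4: A - (-4)I = [[-6, -3], [18, 9]]. Row 1 gives (-6)·v1 + (-3)·v2 = 0, so take v_1 = [1, -2]^T.
λ = -1: A - (-1)I = [[-9, -3], [18, 6]]. Row 1 gives (-9)·v1 + (-3)·v2 = 0, so take v_2 = [1, -3]^T.
V = [v_1 v_2] = [[1, 1], [-2, -3]] has det V = -1, so V^{-1} = adj(V)/det V = [[3, 1], [-2, -1]].
Modal coordinates z(0) = V^{-1} x(0): 3·(-1) + 1·(-2) = -5; (-2)·(-1) + (-1)·(-2) = 4; so z(0) = [-5, 4]^T.
x_2(t) = Σ_i (v_i)_2 · z_i(0) · e^{λ_i t} (row 2 of V times the modal terms).
x_2(1.5) = (-2)·(-5)·e^{-4·1.5} + (-3)·4·e^{-1·1.5} = 10·0.002479 + (-12)·0.223130 = -2.6528.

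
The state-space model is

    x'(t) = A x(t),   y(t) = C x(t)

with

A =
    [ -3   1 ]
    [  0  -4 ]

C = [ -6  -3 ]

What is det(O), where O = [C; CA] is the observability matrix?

CA = [[18, 6]]
Observability matrix O = [C; CA] = [[-6, -3], [18, 6]]
det(O) = (-6)·6 - (-3)·18 = -36 - (-54) = 18
Since det(O) ≠ 0, rank(O) = 2 and the system is completely observable.

18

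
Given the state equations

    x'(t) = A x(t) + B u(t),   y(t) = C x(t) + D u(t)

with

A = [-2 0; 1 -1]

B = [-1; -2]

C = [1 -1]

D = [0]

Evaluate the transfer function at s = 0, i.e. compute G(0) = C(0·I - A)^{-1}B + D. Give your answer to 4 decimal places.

2.0000

G(0) = C(-A)^{-1}B + D = -C A^{-1} B + D.
det A = 2, so A^{-1} = (1/2)·adj(A) = [[-1/2, 0], [-1/2, -1]]
A^{-1} B = [1/2, 5/2]^T
C A^{-1} B = -2
G(0) = D - C A^{-1} B = 0 - (-2) = 2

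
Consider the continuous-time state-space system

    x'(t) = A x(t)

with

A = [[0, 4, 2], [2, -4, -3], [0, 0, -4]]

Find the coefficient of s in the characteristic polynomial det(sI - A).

Expand det(sI - A) for the 3×3 matrix.
p(s) = s^3 + 8s^2 + 8s - 32.
(Check: constant term = det(-A) = (-1)^3 det A = -32; coefficient of s^2 = -tr A = 8.)
The coefficient of s is 8.

8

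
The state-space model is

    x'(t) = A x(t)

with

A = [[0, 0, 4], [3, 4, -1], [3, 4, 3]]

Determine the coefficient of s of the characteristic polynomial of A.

Expand det(sI - A) for the 3×3 matrix.
p(s) = s^3 - 7s^2 + 4s.
(Check: constant term = det(-A) = (-1)^3 det A = 0; coefficient of s^2 = -tr A = -7.)
The coefficient of s is 4.

4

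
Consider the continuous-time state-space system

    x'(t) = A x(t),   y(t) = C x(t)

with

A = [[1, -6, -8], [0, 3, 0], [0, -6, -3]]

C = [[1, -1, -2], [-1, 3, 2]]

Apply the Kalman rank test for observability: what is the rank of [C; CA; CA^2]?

CA = [[1, 3, -2], [-1, 3, 2]]
CA^2 = [[1, 15, -2], [-1, 3, 2]]
Observability matrix O = [C; CA; CA^2] = [[1, -1, -2], [-1, 3, 2], [1, 3, -2], [-1, 3, 2], [1, 15, -2], [-1, 3, 2]]
The columns c1, c2, c3 of O are linearly dependent: 2·c1 + c3 = 0 (check each entry), so rank(O) ≤ 2.
The 2×2 minor from rows 1, 2, columns 1, 2 is 1·3 - (-1)·(-1) = 3 - 1 = 2 ≠ 0, so rank(O) = 2.
rank(O) = 2 < n = 3, so the pair (A, C) is not completely observable.

2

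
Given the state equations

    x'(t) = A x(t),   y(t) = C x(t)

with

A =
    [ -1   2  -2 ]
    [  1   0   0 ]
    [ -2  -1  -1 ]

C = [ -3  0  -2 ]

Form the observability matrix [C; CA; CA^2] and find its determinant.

12

CA = [[7, -4, 8]]
CA^2 = [[-27, 6, -22]]
Observability matrix O = [C; CA; CA^2] = [[-3, 0, -2], [7, -4, 8], [-27, 6, -22]]
Expanding along the first row, det(O) = (-3)·((-4)·(-22) - 8·6) - 0·(7·(-22) - 8·(-27)) + (-2)·(7·6 - (-4)·(-27)) = (-3)·40 - 0·62 + (-2)·(-66) = 12
Since det(O) ≠ 0, rank(O) = 3 and the system is completely observable.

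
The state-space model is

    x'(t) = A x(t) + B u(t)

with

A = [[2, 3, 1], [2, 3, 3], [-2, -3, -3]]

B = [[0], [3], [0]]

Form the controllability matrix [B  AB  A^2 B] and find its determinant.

AB = [[9], [9], [-9]]
A^2B = [[36], [18], [-18]]
Controllability matrix C = [B  AB  A^2B] = [[0, 9, 36], [3, 9, 18], [0, -9, -18]]
Expanding along the first row, det(C) = 0·(9·(-18) - 18·(-9)) - 9·(3·(-18) - 18·0) + 36·(3·(-9) - 9·0) = 0·0 - 9·(-54) + 36·(-27) = -486
Since det(C) ≠ 0, rank(C) = 3 and the system is completely controllable.

-486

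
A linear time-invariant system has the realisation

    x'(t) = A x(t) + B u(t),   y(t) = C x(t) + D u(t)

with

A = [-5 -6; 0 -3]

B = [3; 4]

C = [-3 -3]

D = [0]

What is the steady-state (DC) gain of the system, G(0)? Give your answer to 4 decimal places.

G(0) = C(-A)^{-1}B + D = -C A^{-1} B + D.
det A = 15, so A^{-1} = (1/15)·adj(A) = [[-1/5, 2/5], [0, -1/3]]
A^{-1} B = [1, -4/3]^T
C A^{-1} B = 1
G(0) = D - C A^{-1} B = 0 - (1) = -1

-1.0000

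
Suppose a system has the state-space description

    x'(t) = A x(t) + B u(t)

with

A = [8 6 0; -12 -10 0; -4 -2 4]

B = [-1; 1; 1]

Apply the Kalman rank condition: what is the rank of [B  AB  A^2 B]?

2

AB = [[-2], [2], [6]]
A^2B = [[-4], [4], [28]]
Controllability matrix C = [B  AB  A^2B] = [[-1, -2, -4], [1, 2, 4], [1, 6, 28]]
The rows r1, r2, r3 of C are linearly dependent: r1 + r2 = 0 (check each entry), so rank(C) ≤ 2.
The 2×2 minor from rows 1, 3, columns 1, 2 is (-1)·6 - (-2)·1 = -6 - (-2) = -4 ≠ 0, so rank(C) = 2.
rank(C) = 2 < n = 3, so the pair (A, B) is not completely controllable.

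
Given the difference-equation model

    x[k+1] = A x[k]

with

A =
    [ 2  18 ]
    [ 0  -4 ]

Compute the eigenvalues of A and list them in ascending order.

-4, 2

det(zI - A) = z^2 - (tr A)z + det A, with tr A = 2 + (-4) = -2 and det A = 2·(-4) - 18·0 = -8 - 0 = -8.
So p(z) = det(zI - A) = z^2 + 2z - 8.
Factor z^2 + 2z - 8: two numbers with sum -2 and product -8 are 2 and -4, so z^2 + 2z - 8 = (z - 2)(z + 4).
Hence p(z) = (z - 2) (z + 4), with roots -4, 2.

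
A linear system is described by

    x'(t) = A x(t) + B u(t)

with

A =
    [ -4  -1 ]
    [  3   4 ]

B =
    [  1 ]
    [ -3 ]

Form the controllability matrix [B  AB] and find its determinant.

-12

AB = [[-1], [-9]]
Controllability matrix C = [B  AB] = [[1, -1], [-3, -9]]
det(C) = 1·(-9) - (-1)·(-3) = -9 - 3 = -12
Since det(C) ≠ 0, rank(C) = 2 and the system is completely controllable.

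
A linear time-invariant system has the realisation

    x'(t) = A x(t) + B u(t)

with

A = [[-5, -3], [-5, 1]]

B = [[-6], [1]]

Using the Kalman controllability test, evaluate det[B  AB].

-213

AB = [[27], [31]]
Controllability matrix C = [B  AB] = [[-6, 27], [1, 31]]
det(C) = (-6)·31 - 27·1 = -186 - 27 = -213
Since det(C) ≠ 0, rank(C) = 2 and the system is completely controllable.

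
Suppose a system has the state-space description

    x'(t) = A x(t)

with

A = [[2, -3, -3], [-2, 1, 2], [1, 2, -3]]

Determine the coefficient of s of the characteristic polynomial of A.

-14

Expand det(sI - A) for the 3×3 matrix.
p(s) = s^3 - 14s - 13.
(Check: constant term = det(-A) = (-1)^3 det A = -13; coefficient of s^2 = -tr A = 0.)
The coefficient of s is -14.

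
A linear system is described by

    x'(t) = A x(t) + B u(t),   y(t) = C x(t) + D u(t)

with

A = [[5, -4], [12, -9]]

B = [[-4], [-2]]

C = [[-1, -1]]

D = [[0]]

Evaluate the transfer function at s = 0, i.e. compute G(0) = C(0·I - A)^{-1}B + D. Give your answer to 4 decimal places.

G(0) = C(-A)^{-1}B + D = -C A^{-1} B + D.
det A = 3, so A^{-1} = (1/3)·adj(A) = [[-3, 4/3], [-4, 5/3]]
A^{-1} B = [28/3, 38/3]^T
C A^{-1} B = -22
G(0) = D - C A^{-1} B = 0 - (-22) = 22

22.0000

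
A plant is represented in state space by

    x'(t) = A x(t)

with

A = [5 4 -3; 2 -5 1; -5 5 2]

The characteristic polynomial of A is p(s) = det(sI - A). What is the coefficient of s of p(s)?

Expand det(sI - A) for the 3×3 matrix.
p(s) = s^3 - 2s^2 - 53s + 66.
(Check: constant term = det(-A) = (-1)^3 det A = 66; coefficient of s^2 = -tr A = -2.)
The coefficient of s is -53.

-53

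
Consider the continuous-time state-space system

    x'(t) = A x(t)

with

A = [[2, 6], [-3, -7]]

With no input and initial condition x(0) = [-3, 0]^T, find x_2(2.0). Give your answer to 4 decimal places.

det(sI - A) = s^2 - (tr A)s + det A, with tr A = 2 + (-7) = -5 and det A = 2·(-7) - 6·(-3) = -14 - (-18) = 4.
So p(s) = det(sI - A) = s^2 + 5s + 4.
Factor s^2 + 5s + 4: two numbers with sum -5 and product 4 are -1 and -4, so s^2 + 5s + 4 = (s + 1)(s + 4).
Hence p(s) = (s + 1) (s + 4), with roots -4, -1.
The eigenvalues -4, -1 are distinct and real, so A is diagonalisable and x(t) = e^{At} x(0) = V diag(e^{λ_i t}) V^{-1} x(0), where the columns of V are the eigenvectors.
λ = -4: A - (-4)I = [[6, 6], [-3, -3]]. Row 1 gives 6·v1 + 6·v2 = 0, so take v_1 = [-1, 1]^T.
λ = -1: A - (-1)I = [[3, 6], [-3, -6]]. Row 1 gives 3·v1 + 6·v2 = 0, so take v_2 = [2, -1]^T.
V = [v_1 v_2] = [[-1, 2], [1, -1]] has det V = -1, so V^{-1} = adj(V)/det V = [[1, 2], [1, 1]].
Modal coordinates z(0) = V^{-1} x(0): 1·(-3) + 2·0 = -3; 1·(-3) + 1·0 = -3; so z(0) = [-3, -3]^T.
x_2(t) = Σ_i (v_i)_2 · z_i(0) · e^{λ_i t} (row 2 of V times the modal terms).
x_2(2.0) = 1·(-3)·e^{-4·2.0} + (-1)·(-3)·e^{-1·2.0} = (-3)·0.000335 + 3·0.135335 = 0.4050.

0.4050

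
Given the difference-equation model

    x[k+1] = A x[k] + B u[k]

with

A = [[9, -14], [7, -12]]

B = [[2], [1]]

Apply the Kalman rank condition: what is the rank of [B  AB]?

AB = [[4], [2]]
Controllability matrix C = [B  AB] = [[2, 4], [1, 2]]
Every column of C is a scalar multiple of column 1 = [2, 1] (multipliers 1, 2), so the columns span a one-dimensional space.
C ≠ 0, hence rank(C) = 1.
rank(C) = 1 < n = 2, so the pair (A, B) is not completely controllable.

1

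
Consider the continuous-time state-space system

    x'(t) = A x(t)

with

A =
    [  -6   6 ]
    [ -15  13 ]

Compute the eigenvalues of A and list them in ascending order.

det(sI - A) = s^2 - (tr A)s + det A, with tr A = (-6) + 13 = 7 and det A = (-6)·13 - 6·(-15) = -78 - (-90) = 12.
So p(s) = det(sI - A) = s^2 - 7s + 12.
Factor s^2 - 7s + 12: two numbers with sum 7 and product 12 are 4 and 3, so s^2 - 7s + 12 = (s - 4)(s - 3).
Hence p(s) = (s - 4) (s - 3), with roots 3, 4.
At least one eigenvalue has non-negative real part, so the system is not asymptotically stable.

3, 4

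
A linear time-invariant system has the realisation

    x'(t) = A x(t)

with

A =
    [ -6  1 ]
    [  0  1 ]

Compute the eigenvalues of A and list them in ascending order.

det(sI - A) = s^2 - (tr A)s + det A, with tr A = (-6) + 1 = -5 and det A = (-6)·1 - 1·0 = -6 - 0 = -6.
So p(s) = det(sI - A) = s^2 + 5s - 6.
Factor s^2 + 5s - 6: two numbers with sum -5 and product -6 are 1 and -6, so s^2 + 5s - 6 = (s - 1)(s + 6).
Hence p(s) = (s - 1) (s + 6), with roots -6, 1.
At least one eigenvalue has non-negative real part, so the system is not asymptotically stable.

-6, 1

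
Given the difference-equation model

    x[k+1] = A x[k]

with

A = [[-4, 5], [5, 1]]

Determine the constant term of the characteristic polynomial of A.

For a 2×2 matrix, det(zI - A) = z^2 - (tr A)z + det A.
tr A = -3, det A = -29.
So p(z) = z^2 + 3z - 29.
The constant term is -29.

-29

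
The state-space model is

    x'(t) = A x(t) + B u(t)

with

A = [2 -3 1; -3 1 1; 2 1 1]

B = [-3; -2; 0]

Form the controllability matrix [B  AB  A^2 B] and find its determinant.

-419

AB = [[0], [7], [-8]]
A^2B = [[-29], [-1], [-1]]
Controllability matrix C = [B  AB  A^2B] = [[-3, 0, -29], [-2, 7, -1], [0, -8, -1]]
Expanding along the first row, det(C) = (-3)·(7·(-1) - (-1)·(-8)) - 0·((-2)·(-1) - (-1)·0) + (-29)·((-2)·(-8) - 7·0) = (-3)·(-15) - 0·2 + (-29)·16 = -419
Since det(C) ≠ 0, rank(C) = 3 and the system is completely controllable.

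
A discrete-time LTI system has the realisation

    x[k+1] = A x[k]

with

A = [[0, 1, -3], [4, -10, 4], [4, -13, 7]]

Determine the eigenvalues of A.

-4, -2, 3

det(zI - A) = z^3 - (tr A)z^2 + (M11 + M22 + M33)z - det A, where Mii is the 2×2 principal minor of A obtained by deleting row i and column i.
tr A = 0 + (-10) + 7 = -3; M11 = (-10)·7 - 4·(-13) = -70 - (-52) = -18; M22 = 0·7 - (-3)·4 = 0 - (-12) = 12; M33 = 0·(-10) - 1·4 = 0 - 4 = -4; sum of minors = -10.
det A = 0·((-10)·7 - 4·(-13)) - 1·(4·7 - 4·4) + (-3)·(4·(-13) - (-10)·4) = 0·(-18) - 1·12 + (-3)·(-12) = 24.
So p(z) = det(zI - A) = z^3 + 3z^2 - 10z - 24.
Rational-root test: any integer root divides -24. Testing small divisors, z = -2 works: p(-2) = -8 + 12 + 20 + (-24) = 0, so (z + 2) is a factor.
Dividing, p(z) = (z + 2)(z^2 + z - 12).
Factor z^2 + z - 12: two numbers with sum -1 and product -12 are 3 and -4, so z^2 + z - 12 = (z - 3)(z + 4).
Hence p(z) = (z - 3) (z + 2) (z + 4), with roots -4, -2, 3.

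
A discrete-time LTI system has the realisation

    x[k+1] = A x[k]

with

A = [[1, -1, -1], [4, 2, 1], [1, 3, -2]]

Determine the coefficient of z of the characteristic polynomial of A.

-2

Expand det(zI - A) for the 3×3 matrix.
p(z) = z^3 - z^2 - 2z + 26.
(Check: constant term = det(-A) = (-1)^3 det A = 26; coefficient of z^2 = -tr A = -1.)
The coefficient of z is -2.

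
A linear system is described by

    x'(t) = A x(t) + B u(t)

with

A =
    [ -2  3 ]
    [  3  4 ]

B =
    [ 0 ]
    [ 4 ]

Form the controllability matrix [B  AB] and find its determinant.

AB = [[12], [16]]
Controllability matrix C = [B  AB] = [[0, 12], [4, 16]]
det(C) = 0·16 - 12·4 = 0 - 48 = -48
Since det(C) ≠ 0, rank(C) = 2 and the system is completely controllable.

-48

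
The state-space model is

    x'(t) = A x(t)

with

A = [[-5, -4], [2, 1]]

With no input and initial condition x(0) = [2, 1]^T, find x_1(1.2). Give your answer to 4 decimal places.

-1.0408

det(sI - A) = s^2 - (tr A)s + det A, with tr A = (-5) + 1 = -4 and det A = (-5)·1 - (-4)·2 = -5 - (-8) = 3.
So p(s) = det(sI - A) = s^2 + 4s + 3.
Factor s^2 + 4s + 3: two numbers with sum -4 and product 3 are -1 and -3, so s^2 + 4s + 3 = (s + 1)(s + 3).
Hence p(s) = (s + 1) (s + 3), with roots -3, -1.
The eigenvalues -3, -1 are distinct and real, so A is diagonalisable and x(t) = e^{At} x(0) = V diag(e^{λ_i t}) V^{-1} x(0), where the columns of V are the eigenvectors.
λ = -3: A - (-3)I = [[-2, -4], [2, 4]]. Row 1 gives (-2)·v1 + (-4)·v2 = 0, so take v_1 = [2, -1]^T.
λ = -1: A - (-1)I = [[-4, -4], [2, 2]]. Row 1 gives (-4)·v1 + (-4)·v2 = 0, so take v_2 = [-1, 1]^T.
V = [v_1 v_2] = [[2, -1], [-1, 1]] has det V = 1, so V^{-1} = adj(V)/det V = [[1, 1], [1, 2]].
Modal coordinates z(0) = V^{-1} x(0): 1·2 + 1·1 = 3; 1·2 + 2·1 = 4; so z(0) = [3, 4]^T.
x_1(t) = Σ_i (v_i)_1 · z_i(0) · e^{λ_i t} (row 1 of V times the modal terms).
x_1(1.2) = 2·3·e^{-3·1.2} + (-1)·4·e^{-1·1.2} = 6·0.027324 + (-4)·0.301194 = -1.0408.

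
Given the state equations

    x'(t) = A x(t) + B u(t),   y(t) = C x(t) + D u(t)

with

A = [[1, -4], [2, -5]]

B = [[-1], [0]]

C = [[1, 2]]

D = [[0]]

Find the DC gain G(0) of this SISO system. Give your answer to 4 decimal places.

-3.0000

G(0) = C(-A)^{-1}B + D = -C A^{-1} B + D.
det A = 3, so A^{-1} = (1/3)·adj(A) = [[-5/3, 4/3], [-2/3, 1/3]]
A^{-1} B = [5/3, 2/3]^T
C A^{-1} B = 3
G(0) = D - C A^{-1} B = 0 - (3) = -3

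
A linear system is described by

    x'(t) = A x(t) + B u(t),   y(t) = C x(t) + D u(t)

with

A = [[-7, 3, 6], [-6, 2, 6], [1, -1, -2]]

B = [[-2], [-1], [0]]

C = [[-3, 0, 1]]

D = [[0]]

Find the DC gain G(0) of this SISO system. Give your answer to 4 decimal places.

1.0000

G(0) = C(-A)^{-1}B + D = -C A^{-1} B + D.
det A = -8, so A^{-1} = (1/-8)·adj(A) = [[-1/4, 0, -3/4], [3/4, -1, -3/4], [-1/2, 1/2, -1/2]]
A^{-1} B = [1/2, -1/2, 1/2]^T
C A^{-1} B = -1
G(0) = D - C A^{-1} B = 0 - (-1) = 1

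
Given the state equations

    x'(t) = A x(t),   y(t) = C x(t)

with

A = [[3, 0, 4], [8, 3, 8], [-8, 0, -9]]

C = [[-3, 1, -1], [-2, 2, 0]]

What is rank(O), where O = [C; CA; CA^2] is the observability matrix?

2

CA = [[7, 3, 5], [10, 6, 8]]
CA^2 = [[5, 9, 7], [14, 18, 16]]
Observability matrix O = [C; CA; CA^2] = [[-3, 1, -1], [-2, 2, 0], [7, 3, 5], [10, 6, 8], [5, 9, 7], [14, 18, 16]]
The columns c1, c2, c3 of O are linearly dependent: -c1 - c2 + 2·c3 = 0 (check each entry), so rank(O) ≤ 2.
The 2×2 minor from rows 1, 2, columns 1, 2 is (-3)·2 - 1·(-2) = -6 - (-2) = -4 ≠ 0, so rank(O) = 2.
rank(O) = 2 < n = 3, so the pair (A, C) is not completely observable.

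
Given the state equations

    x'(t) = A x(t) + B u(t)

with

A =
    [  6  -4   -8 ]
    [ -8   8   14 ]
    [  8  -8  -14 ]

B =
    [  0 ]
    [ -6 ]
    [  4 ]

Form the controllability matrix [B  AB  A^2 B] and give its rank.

2

AB = [[-8], [8], [-8]]
A^2B = [[-16], [16], [-16]]
Controllability matrix C = [B  AB  A^2B] = [[0, -8, -16], [-6, 8, 16], [4, -8, -16]]
The rows r1, r2, r3 of C are linearly dependent: -r1 + 2·r2 + 3·r3 = 0 (check each entry), so rank(C) ≤ 2.
The 2×2 minor from rows 1, 2, columns 1, 2 is 0·8 - (-8)·(-6) = 0 - 48 = -48 ≠ 0, so rank(C) = 2.
rank(C) = 2 < n = 3, so the pair (A, B) is not completely controllable.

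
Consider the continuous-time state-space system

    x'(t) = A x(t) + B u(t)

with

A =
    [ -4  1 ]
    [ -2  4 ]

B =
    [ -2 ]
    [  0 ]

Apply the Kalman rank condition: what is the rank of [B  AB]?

AB = [[8], [4]]
Controllability matrix C = [B  AB] = [[-2, 8], [0, 4]]
det(C) = (-2)·4 - 8·0 = -8 - 0 = -8 ≠ 0, so rank(C) = 2.
rank(C) = 2 = n, so the pair (A, B) is completely controllable.

2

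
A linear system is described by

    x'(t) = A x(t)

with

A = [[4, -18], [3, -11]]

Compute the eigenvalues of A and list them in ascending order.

-5, -2

det(sI - A) = s^2 - (tr A)s + det A, with tr A = 4 + (-11) = -7 and det A = 4·(-11) - (-18)·3 = -44 - (-54) = 10.
So p(s) = det(sI - A) = s^2 + 7s + 10.
Factor s^2 + 7s + 10: two numbers with sum -7 and product 10 are -2 and -5, so s^2 + 7s + 10 = (s + 2)(s + 5).
Hence p(s) = (s + 2) (s + 5), with roots -5, -2.
All eigenvalues have negative real part, so the system is asymptotically stable.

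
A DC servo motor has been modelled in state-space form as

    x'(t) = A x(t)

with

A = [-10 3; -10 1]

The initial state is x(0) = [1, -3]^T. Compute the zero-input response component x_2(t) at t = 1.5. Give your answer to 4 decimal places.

-0.0556

det(sI - A) = s^2 - (tr A)s + det A, with tr A = (-10) + 1 = -9 and det A = (-10)·1 - 3·(-10) = -10 - (-30) = 20.
So p(s) = det(sI - A) = s^2 + 9s + 20.
Factor s^2 + 9s + 20: two numbers with sum -9 and product 20 are -4 and -5, so s^2 + 9s + 20 = (s + 4)(s + 5).
Hence p(s) = (s + 4) (s + 5), with roots -5, -4.
The eigenvalues -5, -4 are distinct and real, so A is diagonalisable and x(t) = e^{At} x(0) = V diag(e^{λ_i t}) V^{-1} x(0), where the columns of V are the eigenvectors.
λ = -5: A - (-5)I = [[-5, 3], [-10, 6]]. Row 1 gives (-5)·v1 + 3·v2 = 0, so take v_1 = [3, 5]^T.
λ = -4: A - (-4)I = [[-6, 3], [-10, 5]]. Row 1 gives (-6)·v1 + 3·v2 = 0, so take v_2 = [1, 2]^T.
V = [v_1 v_2] = [[3, 1], [5, 2]] has det V = 1, so V^{-1} = adj(V)/det V = [[2, -1], [-5, 3]].
Modal coordinates z(0) = V^{-1} x(0): 2·1 + (-1)·(-3) = 5; (-5)·1 + 3·(-3) = -14; so z(0) = [5, -14]^T.
x_2(t) = Σ_i (v_i)_2 · z_i(0) · e^{λ_i t} (row 2 of V times the modal terms).
x_2(1.5) = 5·5·e^{-5·1.5} + 2·(-14)·e^{-4·1.5} = 25·0.000553 + (-28)·0.002479 = -0.0556.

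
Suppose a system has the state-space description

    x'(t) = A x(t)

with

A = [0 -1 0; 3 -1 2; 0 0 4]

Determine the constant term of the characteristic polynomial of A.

-12

Expand det(sI - A) for the 3×3 matrix.
p(s) = s^3 - 3s^2 - s - 12.
(Check: constant term = det(-A) = (-1)^3 det A = -12; coefficient of s^2 = -tr A = -3.)
The constant term is -12.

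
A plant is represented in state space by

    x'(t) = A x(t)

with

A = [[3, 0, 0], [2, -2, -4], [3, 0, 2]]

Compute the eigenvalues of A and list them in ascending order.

det(sI - A) = s^3 - (tr A)s^2 + (M11 + M22 + M33)s - det A, where Mii is the 2×2 principal minor of A obtained by deleting row i and column i.
tr A = 3 + (-2) + 2 = 3; M11 = (-2)·2 - (-4)·0 = -4 - 0 = -4; M22 = 3·2 - 0·3 = 6 - 0 = 6; M33 = 3·(-2) - 0·2 = -6 - 0 = -6; sum of minors = -4.
det A = 3·((-2)·2 - (-4)·0) - 0·(2·2 - (-4)·3) + 0·(2·0 - (-2)·3) = 3·(-4) - 0·16 + 0·6 = -12.
So p(s) = det(sI - A) = s^3 - 3s^2 - 4s + 12.
Rational-root test: any integer root divides 12. Testing small divisors, s = -2 works: p(-2) = -8 + (-12) + 8 + 12 = 0, so (s + 2) is a factor.
Dividing, p(s) = (s + 2)(s^2 - 5s + 6).
Factor s^2 - 5s + 6: two numbers with sum 5 and product 6 are 3 and 2, so s^2 - 5s + 6 = (s - 3)(s - 2).
Hence p(s) = (s - 3) (s - 2) (s + 2), with roots -2, 2, 3.
At least one eigenvalue has non-negative real part, so the system is not asymptotically stable.

-2, 2, 3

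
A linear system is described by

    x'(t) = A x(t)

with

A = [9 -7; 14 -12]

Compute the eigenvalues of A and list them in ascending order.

-5, 2

det(sI - A) = s^2 - (tr A)s + det A, with tr A = 9 + (-12) = -3 and det A = 9·(-12) - (-7)·14 = -108 - (-98) = -10.
So p(s) = det(sI - A) = s^2 + 3s - 10.
Factor s^2 + 3s - 10: two numbers with sum -3 and product -10 are 2 and -5, so s^2 + 3s - 10 = (s - 2)(s + 5).
Hence p(s) = (s - 2) (s + 5), with roots -5, 2.
At least one eigenvalue has non-negative real part, so the system is not asymptotically stable.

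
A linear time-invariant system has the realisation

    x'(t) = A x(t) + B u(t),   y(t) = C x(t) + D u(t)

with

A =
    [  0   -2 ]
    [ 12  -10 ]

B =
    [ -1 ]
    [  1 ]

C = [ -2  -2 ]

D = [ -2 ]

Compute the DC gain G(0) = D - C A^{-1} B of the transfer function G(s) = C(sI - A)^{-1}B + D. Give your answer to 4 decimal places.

0.0000

G(0) = C(-A)^{-1}B + D = -C A^{-1} B + D.
det A = 24, so A^{-1} = (1/24)·adj(A) = [[-5/12, 1/12], [-1/2, 0]]
A^{-1} B = [1/2, 1/2]^T
C A^{-1} B = -2
G(0) = D - C A^{-1} B = -2 - (-2) = 0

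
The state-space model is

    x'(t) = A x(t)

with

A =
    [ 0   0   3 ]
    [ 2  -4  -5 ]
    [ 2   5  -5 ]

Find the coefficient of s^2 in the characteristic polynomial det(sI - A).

9

Expand det(sI - A) for the 3×3 matrix.
p(s) = s^3 + 9s^2 + 39s - 54.
(Check: constant term = det(-A) = (-1)^3 det A = -54; coefficient of s^2 = -tr A = 9.)
The coefficient of s^2 is 9.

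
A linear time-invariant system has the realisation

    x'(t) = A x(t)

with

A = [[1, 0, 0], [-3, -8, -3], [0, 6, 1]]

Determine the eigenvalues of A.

-5, -2, 1

det(sI - A) = s^3 - (tr A)s^2 + (M11 + M22 + M33)s - det A, where Mii is the 2×2 principal minor of A obtained by deleting row i and column i.
tr A = 1 + (-8) + 1 = -6; M11 = (-8)·1 - (-3)·6 = -8 - (-18) = 10; M22 = 1·1 - 0·0 = 1 - 0 = 1; M33 = 1·(-8) - 0·(-3) = -8 - 0 = -8; sum of minors = 3.
det A = 1·((-8)·1 - (-3)·6) - 0·((-3)·1 - (-3)·0) + 0·((-3)·6 - (-8)·0) = 1·10 - 0·(-3) + 0·(-18) = 10.
So p(s) = det(sI - A) = s^3 + 6s^2 + 3s - 10.
Rational-root test: any integer root divides -10. Testing small divisors, s = 1 works: p(1) = 1 + 6 + 3 + (-10) = 0, so (s - 1) is a factor.
Dividing, p(s) = (s - 1)(s^2 + 7s + 10).
Factor s^2 + 7s + 10: two numbers with sum -7 and product 10 are -2 and -5, so s^2 + 7s + 10 = (s + 2)(s + 5).
Hence p(s) = (s - 1) (s + 2) (s + 5), with roots -5, -2, 1.
At least one eigenvalue has non-negative real part, so the system is not asymptotically stable.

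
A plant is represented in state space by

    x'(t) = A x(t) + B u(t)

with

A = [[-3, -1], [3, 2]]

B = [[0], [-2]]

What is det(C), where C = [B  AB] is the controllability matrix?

AB = [[2], [-4]]
Controllability matrix C = [B  AB] = [[0, 2], [-2, -4]]
det(C) = 0·(-4) - 2·(-2) = 0 - (-4) = 4
Since det(C) ≠ 0, rank(C) = 2 and the system is completely controllable.

4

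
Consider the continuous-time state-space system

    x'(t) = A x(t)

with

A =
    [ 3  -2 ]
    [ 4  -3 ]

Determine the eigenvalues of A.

-1, 1

det(sI - A) = s^2 - (tr A)s + det A, with tr A = 3 + (-3) = 0 and det A = 3·(-3) - (-2)·4 = -9 - (-8) = -1.
So p(s) = det(sI - A) = s^2 - 1.
Factor s^2 - 1: two numbers with sum 0 and product -1 are 1 and -1, so s^2 - 1 = (s - 1)(s + 1).
Hence p(s) = (s - 1) (s + 1), with roots -1, 1.
At least one eigenvalue has non-negative real part, so the system is not asymptotically stable.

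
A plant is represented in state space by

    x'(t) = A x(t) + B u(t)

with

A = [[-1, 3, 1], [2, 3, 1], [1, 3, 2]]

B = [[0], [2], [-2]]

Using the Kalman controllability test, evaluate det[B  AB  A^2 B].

AB = [[4], [4], [2]]
A^2B = [[10], [22], [20]]
Controllability matrix C = [B  AB  A^2B] = [[0, 4, 10], [2, 4, 22], [-2, 2, 20]]
Expanding along the first row, det(C) = 0·(4·20 - 22·2) - 4·(2·20 - 22·(-2)) + 10·(2·2 - 4·(-2)) = 0·36 - 4·84 + 10·12 = -216
Since det(C) ≠ 0, rank(C) = 3 and the system is completely controllable.

-216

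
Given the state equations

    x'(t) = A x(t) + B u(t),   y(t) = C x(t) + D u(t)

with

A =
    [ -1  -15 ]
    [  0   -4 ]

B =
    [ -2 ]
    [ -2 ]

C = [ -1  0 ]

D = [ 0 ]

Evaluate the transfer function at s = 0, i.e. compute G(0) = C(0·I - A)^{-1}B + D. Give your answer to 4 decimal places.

G(0) = C(-A)^{-1}B + D = -C A^{-1} B + D.
det A = 4, so A^{-1} = (1/4)·adj(A) = [[-1, 15/4], [0, -1/4]]
A^{-1} B = [-11/2, 1/2]^T
C A^{-1} B = 11/2
G(0) = D - C A^{-1} B = 0 - (11/2) = -11/2 ≈ -5.5000

-5.5000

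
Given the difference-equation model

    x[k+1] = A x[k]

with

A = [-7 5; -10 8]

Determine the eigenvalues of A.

det(zI - A) = z^2 - (tr A)z + det A, with tr A = (-7) + 8 = 1 and det A = (-7)·8 - 5·(-10) = -56 - (-50) = -6.
So p(z) = det(zI - A) = z^2 - z - 6.
Factor z^2 - z - 6: two numbers with sum 1 and product -6 are 3 and -2, so z^2 - z - 6 = (z - 3)(z + 2).
Hence p(z) = (z - 3) (z + 2), with roots -2, 3.

-2, 3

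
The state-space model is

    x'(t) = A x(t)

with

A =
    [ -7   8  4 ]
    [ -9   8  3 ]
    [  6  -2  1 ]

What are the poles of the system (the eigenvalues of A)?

-1, 1, 2

det(sI - A) = s^3 - (tr A)s^2 + (M11 + M22 + M33)s - det A, where Mii is the 2×2 principal minor of A obtained by deleting row i and column i.
tr A = (-7) + 8 + 1 = 2; M11 = 8·1 - 3·(-2) = 8 - (-6) = 14; M22 = (-7)·1 - 4·6 = -7 - 24 = -31; M33 = (-7)·8 - 8·(-9) = -56 - (-72) = 16; sum of minors = -1.
det A = (-7)·(8·1 - 3·(-2)) - 8·((-9)·1 - 3·6) + 4·((-9)·(-2) - 8·6) = (-7)·14 - 8·(-27) + 4·(-30) = -2.
So p(s) = det(sI - A) = s^3 - 2s^2 - s + 2.
Rational-root test: any integer root divides 2. Testing small divisors, s = -1 works: p(-1) = -1 + (-2) + 1 + 2 = 0, so (s + 1) is a factor.
Dividing, p(s) = (s + 1)(s^2 - 3s + 2).
Factor s^2 - 3s + 2: two numbers with sum 3 and product 2 are 2 and 1, so s^2 - 3s + 2 = (s - 2)(s - 1).
Hence p(s) = (s - 2) (s - 1) (s + 1), with roots -1, 1, 2.
At least one eigenvalue has non-negative real part, so the system is not asymptotically stable.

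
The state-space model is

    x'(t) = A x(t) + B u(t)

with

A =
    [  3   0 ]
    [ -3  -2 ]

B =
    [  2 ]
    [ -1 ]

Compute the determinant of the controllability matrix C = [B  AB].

-2

AB = [[6], [-4]]
Controllability matrix C = [B  AB] = [[2, 6], [-1, -4]]
det(C) = 2·(-4) - 6·(-1) = -8 - (-6) = -2
Since det(C) ≠ 0, rank(C) = 2 and the system is completely controllable.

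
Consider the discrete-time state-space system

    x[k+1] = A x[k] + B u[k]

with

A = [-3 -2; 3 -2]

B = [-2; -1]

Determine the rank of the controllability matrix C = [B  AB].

2

AB = [[8], [-4]]
Controllability matrix C = [B  AB] = [[-2, 8], [-1, -4]]
det(C) = (-2)·(-4) - 8·(-1) = 8 - (-8) = 16 ≠ 0, so rank(C) = 2.
rank(C) = 2 = n, so the pair (A, B) is completely controllable.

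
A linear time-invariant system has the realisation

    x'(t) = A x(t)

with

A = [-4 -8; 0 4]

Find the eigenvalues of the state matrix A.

det(sI - A) = s^2 - (tr A)s + det A, with tr A = (-4) + 4 = 0 and det A = (-4)·4 - (-8)·0 = -16 - 0 = -16.
So p(s) = det(sI - A) = s^2 - 16.
Factor s^2 - 16: two numbers with sum 0 and product -16 are 4 and -4, so s^2 - 16 = (s - 4)(s + 4).
Hence p(s) = (s - 4) (s + 4), with roots -4, 4.
At least one eigenvalue has non-negative real part, so the system is not asymptotically stable.

-4, 4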